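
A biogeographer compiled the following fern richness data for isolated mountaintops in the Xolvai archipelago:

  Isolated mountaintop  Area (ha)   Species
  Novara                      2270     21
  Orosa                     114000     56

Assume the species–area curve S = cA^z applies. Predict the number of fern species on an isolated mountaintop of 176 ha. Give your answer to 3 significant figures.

z = ln(56/21) / ln(114000/2270) = 0.9808 / 3.9164 = 0.2504
c = 21 / 2270^0.2504 = 21 / 6.926 = 3.032
S₃ = 3.032 × 176^0.2504 = 3.032 × 3.651 ≈ 11.07

11.1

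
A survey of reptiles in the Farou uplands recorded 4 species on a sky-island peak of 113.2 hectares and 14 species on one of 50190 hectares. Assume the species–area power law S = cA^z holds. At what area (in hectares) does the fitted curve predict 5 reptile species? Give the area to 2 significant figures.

340 hectares

z = ln(14/4) / ln(50190/113.2) = 1.2528 / 6.0944 = 0.2056
c = 4 / 113.2^0.2056 = 4 / 2.644 = 1.513
A = (5/1.513)^(1/0.2056) ⇒ ln A = ln(3.304)/0.2056 = 5.8147
A = e^5.8147 ≈ 335.2 hectares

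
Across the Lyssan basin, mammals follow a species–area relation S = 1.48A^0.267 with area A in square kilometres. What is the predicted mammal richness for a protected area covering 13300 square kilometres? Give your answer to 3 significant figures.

18.7

S = 1.48 × 13300^0.267
ln S = ln 1.48 + 0.267 × ln 13300 = 0.3920 + 0.267 × 9.4955 = 2.9273
S = e^2.9273 ≈ 18.68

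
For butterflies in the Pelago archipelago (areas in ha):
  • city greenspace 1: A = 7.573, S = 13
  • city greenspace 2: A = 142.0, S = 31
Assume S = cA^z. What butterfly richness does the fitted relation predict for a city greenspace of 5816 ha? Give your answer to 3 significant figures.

z = ln(31/13) / ln(142/7.573) = 0.8690 / 2.9312 = 0.2965
c = 13 / 7.573^0.2965 = 13 / 1.823 = 7.133
S₃ = 7.133 × 5816^0.2965 = 7.133 × 13.07 ≈ 93.19

93.2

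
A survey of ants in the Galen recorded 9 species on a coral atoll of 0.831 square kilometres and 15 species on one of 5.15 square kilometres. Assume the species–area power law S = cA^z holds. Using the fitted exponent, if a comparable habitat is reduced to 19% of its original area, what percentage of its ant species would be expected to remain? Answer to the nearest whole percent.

z = ln(15/9) / ln(5.15/0.831) = 0.5108 / 1.8241 = 0.2800
S_new/S_old = (A_new/A_old)^z = 0.19^0.2800 = exp(0.2800 × -1.6607) = 0.6281

63%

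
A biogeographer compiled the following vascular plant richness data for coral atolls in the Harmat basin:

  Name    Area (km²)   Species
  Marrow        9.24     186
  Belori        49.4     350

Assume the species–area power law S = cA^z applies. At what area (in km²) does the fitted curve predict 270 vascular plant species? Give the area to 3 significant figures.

24.8 km²

z = ln(350/186) / ln(49.4/9.24) = 0.6322 / 1.6764 = 0.3771
c = 186 / 9.24^0.3771 = 186 / 2.313 = 80.42
A = (270/80.42)^(1/0.3771) ⇒ ln A = ln(3.357)/0.3771 = 3.2118
A = e^3.2118 ≈ 24.82 km²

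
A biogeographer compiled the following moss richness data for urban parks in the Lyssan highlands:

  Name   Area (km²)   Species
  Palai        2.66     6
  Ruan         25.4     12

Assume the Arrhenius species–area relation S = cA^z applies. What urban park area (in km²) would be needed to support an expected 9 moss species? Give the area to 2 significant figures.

10 km²

z = ln(12/6) / ln(25.4/2.66) = 0.6931 / 2.2564 = 0.3072
c = 6 / 2.66^0.3072 = 6 / 1.351 = 4.443
A = (9/4.443)^(1/0.3072) ⇒ ln A = ln(2.026)/0.3072 = 2.2982
A = e^2.2982 ≈ 9.957 km²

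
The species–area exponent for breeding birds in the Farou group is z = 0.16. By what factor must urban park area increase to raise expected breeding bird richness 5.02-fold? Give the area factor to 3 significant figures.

24000

(A₂/A₁)^0.16 = 5.02, so A₂/A₁ = 5.02^(1/0.16) = 5.02^6.25
ln(A₂/A₁) = ln 5.02 / 0.16 = 1.6134 / 0.16 = 10.0839
A₂/A₁ = e^10.0839 ≈ 23955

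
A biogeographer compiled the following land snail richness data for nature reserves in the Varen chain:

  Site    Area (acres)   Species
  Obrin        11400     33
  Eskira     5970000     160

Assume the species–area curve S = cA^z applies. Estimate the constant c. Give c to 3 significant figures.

z = ln(S₂/S₁) / ln(A₂/A₁) = ln(160/33) / ln(5970000/11400) = 1.5787 / 6.2609 = 0.2521
c = S₁ / A₁^z = 33 / 11400^0.2521 = 33 / 10.54 = 3.13

3.13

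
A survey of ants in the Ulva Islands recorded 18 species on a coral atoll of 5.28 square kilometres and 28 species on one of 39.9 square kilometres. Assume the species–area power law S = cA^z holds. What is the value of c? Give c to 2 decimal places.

z = ln(S₂/S₁) / ln(A₂/A₁) = ln(28/18) / ln(39.9/5.28) = 0.4418 / 2.0225 = 0.2185
c = S₁ / A₁^z = 18 / 5.28^0.2185 = 18 / 1.438 = 12.51

12.51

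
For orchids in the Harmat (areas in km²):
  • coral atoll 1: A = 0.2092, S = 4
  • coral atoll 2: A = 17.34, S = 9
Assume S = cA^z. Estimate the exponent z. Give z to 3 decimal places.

Taking logs: ln S = ln c + z ln A, so z = (ln S₂ − ln S₁)/(ln A₂ − ln A₁).
z = ln(9/4) / ln(17.34/0.2092) = ln(2.25) / ln(82.89) = 0.8109 / 4.4175 = 0.1836

0.184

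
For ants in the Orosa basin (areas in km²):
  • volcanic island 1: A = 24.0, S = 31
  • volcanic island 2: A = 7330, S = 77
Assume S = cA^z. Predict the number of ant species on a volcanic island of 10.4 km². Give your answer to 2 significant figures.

27

z = ln(77/31) / ln(7330/24) = 0.9098 / 5.7217 = 0.1590
c = 31 / 24^0.1590 = 31 / 1.658 = 18.7
S₃ = 18.7 × 10.4^0.1590 = 18.7 × 1.451 ≈ 27.14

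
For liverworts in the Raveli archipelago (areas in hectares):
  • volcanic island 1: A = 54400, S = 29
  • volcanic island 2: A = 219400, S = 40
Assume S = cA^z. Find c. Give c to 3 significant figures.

z = ln(S₂/S₁) / ln(A₂/A₁) = ln(40/29) / ln(219400/54400) = 0.3216 / 1.3945 = 0.2306
c = S₁ / A₁^z = 29 / 54400^0.2306 = 29 / 12.36 = 2.346

2.35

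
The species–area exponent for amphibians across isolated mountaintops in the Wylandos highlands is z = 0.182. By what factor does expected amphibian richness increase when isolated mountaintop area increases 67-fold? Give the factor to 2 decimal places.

2.15

S₂/S₁ = (A₂/A₁)^z = 67^0.182
ln(S₂/S₁) = 0.182 × ln 67 = 0.182 × 4.2047 = 0.7653
S₂/S₁ = e^0.7653 ≈ 2.15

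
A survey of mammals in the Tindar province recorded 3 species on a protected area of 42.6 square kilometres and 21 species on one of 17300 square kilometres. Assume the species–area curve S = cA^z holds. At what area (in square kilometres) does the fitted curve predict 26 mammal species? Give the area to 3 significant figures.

33400 square kilometres

z = ln(21/3) / ln(17300/42.6) = 1.9459 / 6.0066 = 0.3240
c = 3 / 42.6^0.3240 = 3 / 3.372 = 0.8897
A = (26/0.8897)^(1/0.3240) ⇒ ln A = ln(29.22)/0.3240 = 10.4177
A = e^10.4177 ≈ 33447 square kilometres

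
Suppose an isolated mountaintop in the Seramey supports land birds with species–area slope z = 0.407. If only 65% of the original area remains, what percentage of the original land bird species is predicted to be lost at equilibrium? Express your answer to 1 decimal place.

S_new/S_old = (A_new/A_old)^z = 0.65^0.407
= exp(0.407 × ln 0.65) = exp(0.407 × -0.4308) = exp(-0.1753) ≈ 0.8392
Fraction lost = 1 − 0.8392 = 0.1608

16.1%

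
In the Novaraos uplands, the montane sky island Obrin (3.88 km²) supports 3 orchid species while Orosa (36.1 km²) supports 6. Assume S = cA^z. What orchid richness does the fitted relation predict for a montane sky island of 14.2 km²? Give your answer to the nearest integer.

4

z = ln(6/3) / ln(36.1/3.88) = 0.6931 / 2.2305 = 0.3108
c = 3 / 3.88^0.3108 = 3 / 1.524 = 1.968
S₃ = 1.968 × 14.2^0.3108 = 1.968 × 2.281 ≈ 4.49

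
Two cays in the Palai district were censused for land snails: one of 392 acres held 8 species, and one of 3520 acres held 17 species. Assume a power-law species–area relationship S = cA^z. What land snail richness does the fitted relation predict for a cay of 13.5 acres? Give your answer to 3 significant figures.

z = ln(17/8) / ln(3520/392) = 0.7538 / 2.1950 = 0.3434
c = 8 / 392^0.3434 = 8 / 7.773 = 1.029
S₃ = 1.029 × 13.5^0.3434 = 1.029 × 2.444 ≈ 2.516

2.52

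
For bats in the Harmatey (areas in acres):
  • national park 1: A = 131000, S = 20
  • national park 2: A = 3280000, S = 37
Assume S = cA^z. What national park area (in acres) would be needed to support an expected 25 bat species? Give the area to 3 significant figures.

z = ln(37/20) / ln(3280000/131000) = 0.6152 / 3.2204 = 0.1910
c = 20 / 131000^0.1910 = 20 / 9.496 = 2.106
A = (25/2.106)^(1/0.1910) ⇒ ln A = ln(11.87)/0.1910 = 12.9511
A = e^12.9511 ≈ 421289 acres

421000 acres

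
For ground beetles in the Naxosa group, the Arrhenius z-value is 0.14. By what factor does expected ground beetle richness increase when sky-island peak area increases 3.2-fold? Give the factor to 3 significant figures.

1.18

S₂/S₁ = (A₂/A₁)^z = 3.2^0.14
ln(S₂/S₁) = 0.14 × ln 3.2 = 0.14 × 1.1632 = 0.1628
S₂/S₁ = e^0.1628 ≈ 1.177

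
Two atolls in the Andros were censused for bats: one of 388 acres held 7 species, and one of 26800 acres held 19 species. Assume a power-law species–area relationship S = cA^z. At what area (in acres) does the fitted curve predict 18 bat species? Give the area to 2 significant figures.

z = ln(19/7) / ln(26800/388) = 0.9985 / 4.2352 = 0.2358
c = 7 / 388^0.2358 = 7 / 4.077 = 1.717
A = (18/1.717)^(1/0.2358) ⇒ ln A = ln(10.48)/0.2358 = 9.9668
A = e^9.9668 ≈ 21308 acres

21000 acres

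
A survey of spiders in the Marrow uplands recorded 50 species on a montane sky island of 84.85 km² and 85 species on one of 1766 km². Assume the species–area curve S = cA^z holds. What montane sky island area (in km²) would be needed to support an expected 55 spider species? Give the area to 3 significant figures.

146 km²

z = ln(85/50) / ln(1766/84.85) = 0.5306 / 3.0356 = 0.1748
c = 50 / 84.85^0.1748 = 50 / 2.173 = 23.01
A = (55/23.01)^(1/0.1748) ⇒ ln A = ln(2.391)/0.1748 = 4.9861
A = e^4.9861 ≈ 146.4 km²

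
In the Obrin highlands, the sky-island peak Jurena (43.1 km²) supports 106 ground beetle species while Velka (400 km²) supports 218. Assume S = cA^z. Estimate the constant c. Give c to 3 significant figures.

31.4

z = ln(S₂/S₁) / ln(A₂/A₁) = ln(218/106) / ln(400/43.1) = 0.7211 / 2.2279 = 0.3236
c = S₁ / A₁^z = 106 / 43.1^0.3236 = 106 / 3.381 = 31.36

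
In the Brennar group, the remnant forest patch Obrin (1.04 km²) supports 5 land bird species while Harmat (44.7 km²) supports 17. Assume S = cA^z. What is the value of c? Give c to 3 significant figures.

4.94

z = ln(S₂/S₁) / ln(A₂/A₁) = ln(17/5) / ln(44.7/1.04) = 1.2238 / 3.7608 = 0.3254
c = S₁ / A₁^z = 5 / 1.04^0.3254 = 5 / 1.013 = 4.937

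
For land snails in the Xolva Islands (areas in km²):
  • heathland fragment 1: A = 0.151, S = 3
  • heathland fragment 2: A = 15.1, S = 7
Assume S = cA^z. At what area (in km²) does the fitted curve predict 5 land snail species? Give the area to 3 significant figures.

z = ln(7/3) / ln(15.1/0.151) = 0.8473 / 4.6052 = 0.1840
c = 3 / 0.151^0.1840 = 3 / 0.7062 = 4.248
A = (5/4.248)^(1/0.1840) ⇒ ln A = ln(1.177)/0.1840 = 0.8859
A = e^0.8859 ≈ 2.425 km²

2.43 km²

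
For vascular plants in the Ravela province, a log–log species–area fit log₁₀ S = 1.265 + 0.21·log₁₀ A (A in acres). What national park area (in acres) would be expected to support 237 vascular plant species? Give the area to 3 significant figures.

193000 acres

237 = 18.41 × A^0.21  ⇒  A^0.21 = 237/18.41 = 12.88
ln A = ln(12.88) / 0.21 = 2.5553 / 0.21 = 12.1680
A = e^12.1680 ≈ 192538 acres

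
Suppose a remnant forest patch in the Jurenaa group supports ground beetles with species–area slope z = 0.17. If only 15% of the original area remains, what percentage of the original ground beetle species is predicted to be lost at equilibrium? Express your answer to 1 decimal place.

S_new/S_old = (A_new/A_old)^z = 0.15^0.17
= exp(0.17 × ln 0.15) = exp(0.17 × -1.8971) = exp(-0.3225) ≈ 0.7243
Fraction lost = 1 − 0.7243 = 0.2757

27.6%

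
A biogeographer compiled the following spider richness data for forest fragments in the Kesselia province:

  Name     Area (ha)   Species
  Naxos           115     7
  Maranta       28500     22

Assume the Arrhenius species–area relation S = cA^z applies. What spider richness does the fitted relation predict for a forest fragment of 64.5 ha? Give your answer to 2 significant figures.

6.2

z = ln(22/7) / ln(28500/115) = 1.1451 / 5.5127 = 0.2077
c = 7 / 115^0.2077 = 7 / 2.68 = 2.612
S₃ = 2.612 × 64.5^0.2077 = 2.612 × 2.376 ≈ 6.208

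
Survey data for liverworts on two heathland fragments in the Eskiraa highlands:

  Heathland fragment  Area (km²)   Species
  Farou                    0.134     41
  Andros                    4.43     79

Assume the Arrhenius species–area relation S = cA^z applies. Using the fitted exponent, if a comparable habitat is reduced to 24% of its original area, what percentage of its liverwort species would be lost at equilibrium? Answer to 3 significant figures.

z = ln(79/41) / ln(4.43/0.134) = 0.6559 / 3.4983 = 0.1875
S_new/S_old = (A_new/A_old)^z = 0.24^0.1875 = exp(0.1875 × -1.4271) = 0.7652
Fraction lost = 1 − 0.7652 = 0.2348

23.5%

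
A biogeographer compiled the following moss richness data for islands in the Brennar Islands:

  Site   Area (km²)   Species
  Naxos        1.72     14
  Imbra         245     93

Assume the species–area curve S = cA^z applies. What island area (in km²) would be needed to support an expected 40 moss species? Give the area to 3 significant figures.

26.9 km²

z = ln(93/14) / ln(245/1.72) = 1.8935 / 4.9589 = 0.3818
c = 14 / 1.72^0.3818 = 14 / 1.23 = 11.38
A = (40/11.38)^(1/0.3818) ⇒ ln A = ln(3.515)/0.3818 = 3.2917
A = e^3.2917 ≈ 26.89 km²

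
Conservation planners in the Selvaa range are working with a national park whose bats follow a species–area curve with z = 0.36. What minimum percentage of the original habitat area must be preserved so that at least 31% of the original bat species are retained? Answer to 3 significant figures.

Need (A_new/A_old)^0.36 = 0.31, so A_new/A_old = 0.31^(1/0.36) = 0.31^2.778
ln(A_new/A_old) = ln 0.31 / 0.36 = -1.1712 / 0.36 = -3.2533
A_new/A_old = e^-3.2533 ≈ 0.03865

3.86%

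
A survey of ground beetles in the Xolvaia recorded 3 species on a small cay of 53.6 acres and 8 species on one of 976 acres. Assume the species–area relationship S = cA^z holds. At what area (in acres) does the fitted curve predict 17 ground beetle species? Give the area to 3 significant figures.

z = ln(8/3) / ln(976/53.6) = 0.9808 / 2.9019 = 0.3380
c = 3 / 53.6^0.3380 = 3 / 3.841 = 0.781
A = (17/0.781)^(1/0.3380) ⇒ ln A = ln(21.77)/0.3380 = 9.1136
A = e^9.1136 ≈ 9078 acres

9080 acres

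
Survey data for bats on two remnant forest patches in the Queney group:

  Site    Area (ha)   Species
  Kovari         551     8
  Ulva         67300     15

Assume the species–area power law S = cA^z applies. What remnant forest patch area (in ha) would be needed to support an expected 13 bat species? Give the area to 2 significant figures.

z = ln(15/8) / ln(67300/551) = 0.6286 / 4.8052 = 0.1308
c = 8 / 551^0.1308 = 8 / 2.283 = 3.503
A = (13/3.503)^(1/0.1308) ⇒ ln A = ln(3.711)/0.1308 = 10.0230
A = e^10.0230 ≈ 22540 ha

23000 ha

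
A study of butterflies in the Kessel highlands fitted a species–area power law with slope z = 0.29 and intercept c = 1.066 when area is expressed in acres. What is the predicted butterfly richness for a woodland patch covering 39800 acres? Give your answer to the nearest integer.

23 species

S = 1.066 × 39800^0.29 = 1.066 × 21.58 ≈ 23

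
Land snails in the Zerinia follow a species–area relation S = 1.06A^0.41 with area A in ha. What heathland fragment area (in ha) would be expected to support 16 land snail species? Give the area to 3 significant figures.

16 = 1.06 × A^0.41  ⇒  A^0.41 = 16/1.06 = 15.09
ln A = ln(15.09) / 0.41 = 2.7143 / 0.41 = 6.6203
A = e^6.6203 ≈ 750.2 ha

750 ha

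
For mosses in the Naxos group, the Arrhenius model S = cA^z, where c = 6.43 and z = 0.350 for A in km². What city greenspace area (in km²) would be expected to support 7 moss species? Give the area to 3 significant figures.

1.27 km²

7 = 6.43 × A^0.35  ⇒  A^0.35 = 7/6.43 = 1.089
ln A = ln(1.089) / 0.35 = 0.0849 / 0.35 = 0.2427
A = e^0.2427 ≈ 1.275 km²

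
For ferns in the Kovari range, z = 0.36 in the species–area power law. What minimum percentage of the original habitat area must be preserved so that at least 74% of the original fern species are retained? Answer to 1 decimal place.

43.3%

Need (A_new/A_old)^0.36 = 0.74, so A_new/A_old = 0.74^(1/0.36) = 0.74^2.778
ln(A_new/A_old) = ln 0.74 / 0.36 = -0.3011 / 0.36 = -0.8364
A_new/A_old = e^-0.8364 ≈ 0.4333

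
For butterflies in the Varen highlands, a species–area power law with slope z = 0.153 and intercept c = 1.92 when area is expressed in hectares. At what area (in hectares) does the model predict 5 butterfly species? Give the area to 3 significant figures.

5 = 1.92 × A^0.153  ⇒  A^0.153 = 5/1.92 = 2.604
ln A = ln(2.604) / 0.153 = 0.9571 / 0.153 = 6.2556
A = e^6.2556 ≈ 520.9 hectares

521 hectares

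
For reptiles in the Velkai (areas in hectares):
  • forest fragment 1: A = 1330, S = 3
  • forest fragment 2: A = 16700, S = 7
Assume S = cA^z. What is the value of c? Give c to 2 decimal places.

z = ln(S₂/S₁) / ln(A₂/A₁) = ln(7/3) / ln(16700/1330) = 0.8473 / 2.5302 = 0.3349
c = S₁ / A₁^z = 3 / 1330^0.3349 = 3 / 11.12 = 0.2698

0.27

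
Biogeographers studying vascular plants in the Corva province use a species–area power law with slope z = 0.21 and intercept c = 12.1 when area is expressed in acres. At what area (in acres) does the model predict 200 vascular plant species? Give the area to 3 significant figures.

633000 acres

200 = 12.1 × A^0.21  ⇒  A^0.21 = 200/12.1 = 16.53
ln A = ln(16.53) / 0.21 = 2.8051 / 0.21 = 13.3577
A = e^13.3577 ≈ 632652 acres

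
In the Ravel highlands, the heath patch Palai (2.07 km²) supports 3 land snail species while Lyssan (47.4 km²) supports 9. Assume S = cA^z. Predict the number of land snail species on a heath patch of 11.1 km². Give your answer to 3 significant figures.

5.41

z = ln(9/3) / ln(47.4/2.07) = 1.0986 / 3.1311 = 0.3509
c = 3 / 2.07^0.3509 = 3 / 1.291 = 2.324
S₃ = 2.324 × 11.1^0.3509 = 2.324 × 2.327 ≈ 5.408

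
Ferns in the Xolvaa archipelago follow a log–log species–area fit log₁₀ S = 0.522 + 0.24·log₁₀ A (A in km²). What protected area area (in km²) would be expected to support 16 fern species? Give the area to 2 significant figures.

16 = 3.327 × A^0.24  ⇒  A^0.24 = 16/3.327 = 4.81
ln A = ln(4.81) / 0.24 = 1.5706 / 0.24 = 6.5443
A = e^6.5443 ≈ 695.3 km²

700 km²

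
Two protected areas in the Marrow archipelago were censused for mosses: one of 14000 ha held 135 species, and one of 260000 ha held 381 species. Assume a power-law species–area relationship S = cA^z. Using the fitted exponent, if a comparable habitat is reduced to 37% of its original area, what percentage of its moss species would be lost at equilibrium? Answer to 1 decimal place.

z = ln(381/135) / ln(260000/14000) = 1.0375 / 2.9216 = 0.3551
S_new/S_old = (A_new/A_old)^z = 0.37^0.3551 = exp(0.3551 × -0.9943) = 0.7025
Fraction lost = 1 − 0.7025 = 0.2975

29.7%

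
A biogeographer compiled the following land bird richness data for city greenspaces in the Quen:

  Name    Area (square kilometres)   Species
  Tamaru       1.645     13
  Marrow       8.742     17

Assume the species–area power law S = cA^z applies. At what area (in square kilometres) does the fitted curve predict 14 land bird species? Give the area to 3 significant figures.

z = ln(17/13) / ln(8.742/1.645) = 0.2683 / 1.6704 = 0.1606
c = 13 / 1.645^0.1606 = 13 / 1.083 = 12
A = (14/12)^(1/0.1606) ⇒ ln A = ln(1.167)/0.1606 = 0.9592
A = e^0.9592 ≈ 2.61 square kilometres

2.61 square kilometres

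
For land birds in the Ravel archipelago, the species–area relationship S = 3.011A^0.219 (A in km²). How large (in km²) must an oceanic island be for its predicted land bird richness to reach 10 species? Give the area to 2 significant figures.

240 km²

10 = 3.011 × A^0.219  ⇒  A^0.219 = 10/3.011 = 3.321
ln A = ln(3.321) / 0.219 = 1.2003 / 0.219 = 5.4809
A = e^5.4809 ≈ 240.1 km²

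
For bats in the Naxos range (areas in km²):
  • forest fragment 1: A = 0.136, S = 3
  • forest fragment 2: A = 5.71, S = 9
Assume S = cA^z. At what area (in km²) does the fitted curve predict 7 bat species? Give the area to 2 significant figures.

2.4 km²

z = ln(9/3) / ln(5.71/0.136) = 1.0986 / 3.7373 = 0.2940
c = 3 / 0.136^0.2940 = 3 / 0.5563 = 5.393
A = (7/5.393)^(1/0.2940) ⇒ ln A = ln(1.298)/0.2940 = 0.8873
A = e^0.8873 ≈ 2.429 km²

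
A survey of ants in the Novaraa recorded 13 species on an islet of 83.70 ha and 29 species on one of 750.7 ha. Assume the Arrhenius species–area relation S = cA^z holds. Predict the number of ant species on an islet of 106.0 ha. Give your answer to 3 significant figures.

14.2

z = ln(29/13) / ln(750.7/83.7) = 0.8023 / 2.1938 = 0.3657
c = 13 / 83.7^0.3657 = 13 / 5.049 = 2.575
S₃ = 2.575 × 106^0.3657 = 2.575 × 5.505 ≈ 14.17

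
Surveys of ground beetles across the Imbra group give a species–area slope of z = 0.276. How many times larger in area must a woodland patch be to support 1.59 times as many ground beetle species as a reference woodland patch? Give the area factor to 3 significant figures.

(A₂/A₁)^0.276 = 1.59, so A₂/A₁ = 1.59^(1/0.276) = 1.59^3.623
ln(A₂/A₁) = ln 1.59 / 0.276 = 0.4637 / 0.276 = 1.6802
A₂/A₁ = e^1.6802 ≈ 5.367

5.37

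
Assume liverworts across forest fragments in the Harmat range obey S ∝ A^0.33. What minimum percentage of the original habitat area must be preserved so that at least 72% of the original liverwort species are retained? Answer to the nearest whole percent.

37%

Need (A_new/A_old)^0.33 = 0.72, so A_new/A_old = 0.72^(1/0.33) = 0.72^3.03
ln(A_new/A_old) = ln 0.72 / 0.33 = -0.3285 / 0.33 = -0.9955
A_new/A_old = e^-0.9955 ≈ 0.3696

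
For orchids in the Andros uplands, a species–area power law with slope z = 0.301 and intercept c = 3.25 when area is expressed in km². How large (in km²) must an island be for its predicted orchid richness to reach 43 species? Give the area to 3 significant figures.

5320 km²

43 = 3.25 × A^0.301  ⇒  A^0.301 = 43/3.25 = 13.23
ln A = ln(13.23) / 0.301 = 2.5825 / 0.301 = 8.5799
A = e^8.5799 ≈ 5323 km²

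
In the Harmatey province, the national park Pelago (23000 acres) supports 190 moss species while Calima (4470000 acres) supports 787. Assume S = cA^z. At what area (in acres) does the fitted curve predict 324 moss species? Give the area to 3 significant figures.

z = ln(787/190) / ln(4470000/23000) = 1.4212 / 5.2696 = 0.2697
c = 190 / 23000^0.2697 = 190 / 15.01 = 12.66
A = (324/12.66)^(1/0.2697) ⇒ ln A = ln(25.59)/0.2697 = 12.0222
A = e^12.0222 ≈ 166411 acres

166000 acres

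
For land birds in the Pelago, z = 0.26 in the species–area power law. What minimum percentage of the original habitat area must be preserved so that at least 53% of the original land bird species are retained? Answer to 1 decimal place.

8.7%

Need (A_new/A_old)^0.26 = 0.53, so A_new/A_old = 0.53^(1/0.26) = 0.53^3.846
ln(A_new/A_old) = ln 0.53 / 0.26 = -0.6349 / 0.26 = -2.4418
A_new/A_old = e^-2.4418 ≈ 0.087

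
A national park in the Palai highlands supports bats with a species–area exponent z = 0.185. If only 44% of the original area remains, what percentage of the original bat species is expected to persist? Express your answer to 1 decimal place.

85.9%

S_new/S_old = (A_new/A_old)^z = 0.44^0.185
= exp(0.185 × ln 0.44) = exp(0.185 × -0.8210) = exp(-0.1519) ≈ 0.8591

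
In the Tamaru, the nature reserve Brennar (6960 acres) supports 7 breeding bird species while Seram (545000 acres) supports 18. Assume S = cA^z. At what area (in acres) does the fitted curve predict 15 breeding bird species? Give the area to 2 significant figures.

230000 acres

z = ln(18/7) / ln(545000/6960) = 0.9445 / 4.3606 = 0.2166
c = 7 / 6960^0.2166 = 7 / 6.796 = 1.03
A = (15/1.03)^(1/0.2166) ⇒ ln A = ln(14.56)/0.2166 = 12.3668
A = e^12.3668 ≈ 234863 acres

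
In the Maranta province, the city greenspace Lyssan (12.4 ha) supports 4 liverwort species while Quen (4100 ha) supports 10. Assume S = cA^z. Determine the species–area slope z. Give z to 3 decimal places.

0.158

Taking logs: ln S = ln c + z ln A, so z = (ln S₂ − ln S₁)/(ln A₂ − ln A₁).
z = ln(10/4) / ln(4100/12.4) = ln(2.5) / ln(330.6) = 0.9163 / 5.8010 = 0.1580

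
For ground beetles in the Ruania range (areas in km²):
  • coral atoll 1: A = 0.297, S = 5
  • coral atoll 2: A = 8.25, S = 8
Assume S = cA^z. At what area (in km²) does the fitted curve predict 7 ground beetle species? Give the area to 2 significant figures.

3.2 km²

z = ln(8/5) / ln(8.25/0.297) = 0.4700 / 3.3242 = 0.1414
c = 5 / 0.297^0.1414 = 5 / 0.8423 = 5.936
A = (7/5.936)^(1/0.1414) ⇒ ln A = ln(1.179)/0.1414 = 1.1658
A = e^1.1658 ≈ 3.208 km²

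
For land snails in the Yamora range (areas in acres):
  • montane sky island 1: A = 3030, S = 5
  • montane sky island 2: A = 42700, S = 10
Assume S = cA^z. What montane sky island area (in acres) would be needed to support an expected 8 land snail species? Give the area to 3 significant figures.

z = ln(10/5) / ln(42700/3030) = 0.6931 / 2.6456 = 0.2620
c = 5 / 3030^0.2620 = 5 / 8.168 = 0.6121
A = (8/0.6121)^(1/0.2620) ⇒ ln A = ln(13.07)/0.2620 = 9.8102
A = e^9.8102 ≈ 18220 acres

18200 acres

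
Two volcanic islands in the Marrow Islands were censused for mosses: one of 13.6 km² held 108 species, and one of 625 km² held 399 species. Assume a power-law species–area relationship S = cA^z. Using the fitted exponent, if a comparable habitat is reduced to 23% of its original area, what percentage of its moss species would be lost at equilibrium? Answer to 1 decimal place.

z = ln(399/108) / ln(625/13.6) = 1.3068 / 3.8277 = 0.3414
S_new/S_old = (A_new/A_old)^z = 0.23^0.3414 = exp(0.3414 × -1.4697) = 0.6055
Fraction lost = 1 − 0.6055 = 0.3945

39.5%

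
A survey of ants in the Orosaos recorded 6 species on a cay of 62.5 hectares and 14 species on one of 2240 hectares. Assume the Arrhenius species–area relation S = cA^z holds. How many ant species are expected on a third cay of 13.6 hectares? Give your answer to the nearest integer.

z = ln(14/6) / ln(2240/62.5) = 0.8473 / 3.5791 = 0.2367
c = 6 / 62.5^0.2367 = 6 / 2.662 = 2.254
S₃ = 2.254 × 13.6^0.2367 = 2.254 × 1.855 ≈ 4.182

4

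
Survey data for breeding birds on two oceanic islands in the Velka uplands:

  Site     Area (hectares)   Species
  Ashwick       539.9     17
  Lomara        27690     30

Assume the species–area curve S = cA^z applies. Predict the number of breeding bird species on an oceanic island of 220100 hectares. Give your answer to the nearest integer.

40

z = ln(30/17) / ln(27690/539.9) = 0.5680 / 3.9374 = 0.1443
c = 17 / 539.9^0.1443 = 17 / 2.478 = 6.86
S₃ = 6.86 × 220100^0.1443 = 6.86 × 5.898 ≈ 40.46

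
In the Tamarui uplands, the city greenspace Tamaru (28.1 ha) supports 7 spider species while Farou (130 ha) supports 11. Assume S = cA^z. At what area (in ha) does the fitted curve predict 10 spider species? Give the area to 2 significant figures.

z = ln(11/7) / ln(130/28.1) = 0.4520 / 1.5318 = 0.2951
c = 7 / 28.1^0.2951 = 7 / 2.676 = 2.616
A = (10/2.616)^(1/0.2951) ⇒ ln A = ln(3.823)/0.2951 = 4.5445
A = e^4.5445 ≈ 94.12 ha

94 ha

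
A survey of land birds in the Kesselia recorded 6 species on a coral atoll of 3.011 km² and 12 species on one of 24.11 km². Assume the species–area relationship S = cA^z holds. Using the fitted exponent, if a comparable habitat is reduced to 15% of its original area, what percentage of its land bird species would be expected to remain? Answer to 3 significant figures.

53.1%

z = ln(12/6) / ln(24.11/3.011) = 0.6931 / 2.0804 = 0.3332
S_new/S_old = (A_new/A_old)^z = 0.15^0.3332 = exp(0.3332 × -1.8971) = 0.5315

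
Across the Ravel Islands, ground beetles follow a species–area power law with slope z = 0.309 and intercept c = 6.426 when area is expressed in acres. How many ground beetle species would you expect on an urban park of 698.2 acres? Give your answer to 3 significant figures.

48.6

S = 6.426 × 698.2^0.309
ln S = ln 6.426 + 0.309 × ln 698.2 = 1.8604 + 0.309 × 6.5485 = 3.8838
S = e^3.8838 ≈ 48.61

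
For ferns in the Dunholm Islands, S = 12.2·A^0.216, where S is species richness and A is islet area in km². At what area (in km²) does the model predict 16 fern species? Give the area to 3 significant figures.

16 = 12.2 × A^0.216  ⇒  A^0.216 = 16/12.2 = 1.311
ln A = ln(1.311) / 0.216 = 0.2712 / 0.216 = 1.2553
A = e^1.2553 ≈ 3.509 km²

3.51 km²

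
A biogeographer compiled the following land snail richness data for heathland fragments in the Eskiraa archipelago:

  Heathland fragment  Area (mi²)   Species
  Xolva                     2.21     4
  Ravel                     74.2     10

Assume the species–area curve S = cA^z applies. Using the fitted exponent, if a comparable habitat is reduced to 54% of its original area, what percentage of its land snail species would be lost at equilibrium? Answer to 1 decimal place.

z = ln(10/4) / ln(74.2/2.21) = 0.9163 / 3.5138 = 0.2608
S_new/S_old = (A_new/A_old)^z = 0.54^0.2608 = exp(0.2608 × -0.6162) = 0.8516
Fraction lost = 1 − 0.8516 = 0.1484

14.8%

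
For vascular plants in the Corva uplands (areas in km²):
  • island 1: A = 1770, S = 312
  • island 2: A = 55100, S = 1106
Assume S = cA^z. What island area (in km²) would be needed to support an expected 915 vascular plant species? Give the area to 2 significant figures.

33000 km²

z = ln(1106/312) / ln(55100/1770) = 1.2655 / 3.4382 = 0.3681
c = 312 / 1770^0.3681 = 312 / 15.69 = 19.89
A = (915/19.89)^(1/0.3681) ⇒ ln A = ln(46)/0.3681 = 10.4018
A = e^10.4018 ≈ 32920 km²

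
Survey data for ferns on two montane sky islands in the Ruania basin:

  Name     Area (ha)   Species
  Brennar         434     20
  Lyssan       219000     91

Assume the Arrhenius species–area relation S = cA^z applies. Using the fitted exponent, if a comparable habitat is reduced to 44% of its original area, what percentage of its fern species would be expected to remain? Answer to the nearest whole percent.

82%

z = ln(91/20) / ln(219000/434) = 1.5151 / 6.2238 = 0.2434
S_new/S_old = (A_new/A_old)^z = 0.44^0.2434 = exp(0.2434 × -0.8210) = 0.8188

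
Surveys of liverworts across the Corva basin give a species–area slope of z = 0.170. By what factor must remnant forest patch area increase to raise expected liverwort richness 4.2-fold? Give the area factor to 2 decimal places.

(A₂/A₁)^0.17 = 4.2, so A₂/A₁ = 4.2^(1/0.17) = 4.2^5.882
ln(A₂/A₁) = ln 4.2 / 0.17 = 1.4351 / 0.17 = 8.4417
A₂/A₁ = e^8.4417 ≈ 4636

4636.31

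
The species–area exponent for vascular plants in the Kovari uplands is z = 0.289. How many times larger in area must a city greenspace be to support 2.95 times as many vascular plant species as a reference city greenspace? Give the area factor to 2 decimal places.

42.24

(A₂/A₁)^0.289 = 2.95, so A₂/A₁ = 2.95^(1/0.289) = 2.95^3.46
ln(A₂/A₁) = ln 2.95 / 0.289 = 1.0818 / 0.289 = 3.7433
A₂/A₁ = e^3.7433 ≈ 42.24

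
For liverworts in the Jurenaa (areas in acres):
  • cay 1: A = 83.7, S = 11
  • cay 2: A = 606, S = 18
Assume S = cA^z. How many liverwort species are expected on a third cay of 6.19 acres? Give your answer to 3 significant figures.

z = ln(18/11) / ln(606/83.7) = 0.4925 / 1.9796 = 0.2488
c = 11 / 83.7^0.2488 = 11 / 3.008 = 3.657
S₃ = 3.657 × 6.19^0.2488 = 3.657 × 1.574 ≈ 5.755

5.75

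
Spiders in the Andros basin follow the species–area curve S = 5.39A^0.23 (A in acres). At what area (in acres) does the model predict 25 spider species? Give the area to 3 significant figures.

789 acres

25 = 5.39 × A^0.23  ⇒  A^0.23 = 25/5.39 = 4.638
ln A = ln(4.638) / 0.23 = 1.5343 / 0.23 = 6.6710
A = e^6.6710 ≈ 789.2 acres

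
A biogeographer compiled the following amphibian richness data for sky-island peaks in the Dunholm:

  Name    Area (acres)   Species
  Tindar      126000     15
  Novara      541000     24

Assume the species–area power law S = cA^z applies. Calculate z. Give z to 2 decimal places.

Taking logs: ln S = ln c + z ln A, so z = (ln S₂ − ln S₁)/(ln A₂ − ln A₁).
z = ln(24/15) / ln(541000/126000) = ln(1.6) / ln(4.294) = 0.4700 / 1.4571 = 0.3226

0.32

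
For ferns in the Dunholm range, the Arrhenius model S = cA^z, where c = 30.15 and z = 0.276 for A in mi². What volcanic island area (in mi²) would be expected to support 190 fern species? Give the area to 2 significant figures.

190 = 30.15 × A^0.276  ⇒  A^0.276 = 190/30.15 = 6.302
ln A = ln(6.302) / 0.276 = 1.8408 / 0.276 = 6.6697
A = e^6.6697 ≈ 788.2 mi²

790 mi²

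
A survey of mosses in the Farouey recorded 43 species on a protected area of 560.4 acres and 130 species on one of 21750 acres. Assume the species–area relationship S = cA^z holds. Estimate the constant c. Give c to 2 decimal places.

6.34

z = ln(S₂/S₁) / ln(A₂/A₁) = ln(130/43) / ln(21750/560.4) = 1.1063 / 3.6587 = 0.3024
c = S₁ / A₁^z = 43 / 560.4^0.3024 = 43 / 6.778 = 6.344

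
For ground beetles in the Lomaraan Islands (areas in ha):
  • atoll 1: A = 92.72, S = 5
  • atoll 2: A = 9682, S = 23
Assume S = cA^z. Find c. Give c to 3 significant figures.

z = ln(S₂/S₁) / ln(A₂/A₁) = ln(23/5) / ln(9682/92.72) = 1.5261 / 4.6484 = 0.3283
c = S₁ / A₁^z = 5 / 92.72^0.3283 = 5 / 4.424 = 1.13

1.13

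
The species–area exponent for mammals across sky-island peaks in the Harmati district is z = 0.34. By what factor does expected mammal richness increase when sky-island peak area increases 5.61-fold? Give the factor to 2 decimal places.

S₂/S₁ = (A₂/A₁)^z = 5.61^0.34
ln(S₂/S₁) = 0.34 × ln 5.61 = 0.34 × 1.7246 = 0.5863
S₂/S₁ = e^0.5863 ≈ 1.797

1.80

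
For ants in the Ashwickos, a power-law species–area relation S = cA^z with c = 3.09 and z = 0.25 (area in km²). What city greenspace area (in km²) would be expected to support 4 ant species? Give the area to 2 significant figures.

2.8 km²

4 = 3.09 × A^0.25  ⇒  A^0.25 = 4/3.09 = 1.294
ln A = ln(1.294) / 0.25 = 0.2581 / 0.25 = 1.0325
A = e^1.0325 ≈ 2.808 km²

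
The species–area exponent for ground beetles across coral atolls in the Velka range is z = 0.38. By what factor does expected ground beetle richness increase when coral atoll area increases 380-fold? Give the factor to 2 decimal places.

S₂/S₁ = (A₂/A₁)^z = 380^0.38
ln(S₂/S₁) = 0.38 × ln 380 = 0.38 × 5.9402 = 2.2573
S₂/S₁ = e^2.2573 ≈ 9.557

9.56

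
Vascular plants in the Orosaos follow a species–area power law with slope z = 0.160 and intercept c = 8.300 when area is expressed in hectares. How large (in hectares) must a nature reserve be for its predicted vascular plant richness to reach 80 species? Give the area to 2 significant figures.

1400000 hectares

80 = 8.3 × A^0.16  ⇒  A^0.16 = 80/8.3 = 9.639
ln A = ln(9.639) / 0.16 = 2.2658 / 0.16 = 14.1611
A = e^14.1611 ≈ 1412779 hectares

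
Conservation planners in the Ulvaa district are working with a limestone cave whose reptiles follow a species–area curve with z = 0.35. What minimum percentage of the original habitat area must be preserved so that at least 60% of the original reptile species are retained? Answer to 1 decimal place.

Need (A_new/A_old)^0.35 = 0.6, so A_new/A_old = 0.6^(1/0.35) = 0.6^2.857
ln(A_new/A_old) = ln 0.6 / 0.35 = -0.5108 / 0.35 = -1.4595
A_new/A_old = e^-1.4595 ≈ 0.2324

23.2%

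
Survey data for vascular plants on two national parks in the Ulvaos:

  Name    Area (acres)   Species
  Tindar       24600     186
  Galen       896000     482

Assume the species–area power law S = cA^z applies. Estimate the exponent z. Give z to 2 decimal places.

Taking logs: ln S = ln c + z ln A, so z = (ln S₂ − ln S₁)/(ln A₂ − ln A₁).
z = ln(482/186) / ln(896000/24600) = ln(2.591) / ln(36.42) = 0.9522 / 3.5952 = 0.2649

0.26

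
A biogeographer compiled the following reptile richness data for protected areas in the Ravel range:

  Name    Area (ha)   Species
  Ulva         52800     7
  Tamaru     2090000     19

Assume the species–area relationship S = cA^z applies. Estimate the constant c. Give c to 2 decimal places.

z = ln(S₂/S₁) / ln(A₂/A₁) = ln(19/7) / ln(2090000/52800) = 0.9985 / 3.6784 = 0.2715
c = S₁ / A₁^z = 7 / 52800^0.2715 = 7 / 19.14 = 0.3657

0.37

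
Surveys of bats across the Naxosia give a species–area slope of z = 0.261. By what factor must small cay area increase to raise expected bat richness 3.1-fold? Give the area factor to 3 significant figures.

(A₂/A₁)^0.261 = 3.1, so A₂/A₁ = 3.1^(1/0.261) = 3.1^3.831
ln(A₂/A₁) = ln 3.1 / 0.261 = 1.1314 / 0.261 = 4.3349
A₂/A₁ = e^4.3349 ≈ 76.32

76.3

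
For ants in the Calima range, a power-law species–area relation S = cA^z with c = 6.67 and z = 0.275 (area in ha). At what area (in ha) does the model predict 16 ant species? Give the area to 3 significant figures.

24.1 ha

16 = 6.67 × A^0.275  ⇒  A^0.275 = 16/6.67 = 2.399
ln A = ln(2.399) / 0.275 = 0.8750 / 0.275 = 3.1817
A = e^3.1817 ≈ 24.09 ha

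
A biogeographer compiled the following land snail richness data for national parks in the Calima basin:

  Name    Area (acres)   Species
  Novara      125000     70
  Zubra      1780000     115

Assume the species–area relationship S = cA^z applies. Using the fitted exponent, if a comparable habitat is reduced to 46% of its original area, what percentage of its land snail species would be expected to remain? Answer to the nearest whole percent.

86%

z = ln(115/70) / ln(1780000/125000) = 0.4964 / 2.6561 = 0.1869
S_new/S_old = (A_new/A_old)^z = 0.46^0.1869 = exp(0.1869 × -0.7765) = 0.8649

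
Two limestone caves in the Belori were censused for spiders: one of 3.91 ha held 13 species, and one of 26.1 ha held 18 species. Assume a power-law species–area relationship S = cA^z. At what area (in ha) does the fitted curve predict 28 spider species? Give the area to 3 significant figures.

344 ha

z = ln(18/13) / ln(26.1/3.91) = 0.3254 / 1.8984 = 0.1714
c = 13 / 3.91^0.1714 = 13 / 1.263 = 10.29
A = (28/10.29)^(1/0.1714) ⇒ ln A = ln(2.721)/0.1714 = 5.8394
A = e^5.8394 ≈ 343.6 ha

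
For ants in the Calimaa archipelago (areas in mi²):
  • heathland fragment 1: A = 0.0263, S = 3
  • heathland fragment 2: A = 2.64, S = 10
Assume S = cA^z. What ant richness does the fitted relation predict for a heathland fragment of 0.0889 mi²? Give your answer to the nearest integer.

z = ln(10/3) / ln(2.64/0.0263) = 1.2040 / 4.6090 = 0.2612
c = 3 / 0.0263^0.2612 = 3 / 0.3866 = 7.76
S₃ = 7.76 × 0.0889^0.2612 = 7.76 × 0.5314 ≈ 4.124

4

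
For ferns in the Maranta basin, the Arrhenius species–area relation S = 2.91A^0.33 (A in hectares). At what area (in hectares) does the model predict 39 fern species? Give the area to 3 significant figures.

39 = 2.91 × A^0.33  ⇒  A^0.33 = 39/2.91 = 13.4
ln A = ln(13.4) / 0.33 = 2.5954 / 0.33 = 7.8649
A = e^7.8649 ≈ 2604 hectares

2600 hectares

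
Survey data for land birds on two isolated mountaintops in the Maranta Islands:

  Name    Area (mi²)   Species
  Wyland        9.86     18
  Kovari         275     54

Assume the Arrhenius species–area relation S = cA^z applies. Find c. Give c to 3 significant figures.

z = ln(S₂/S₁) / ln(A₂/A₁) = ln(54/18) / ln(275/9.86) = 1.0986 / 3.3283 = 0.3301
c = S₁ / A₁^z = 18 / 9.86^0.3301 = 18 / 2.128 = 8.457

8.46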